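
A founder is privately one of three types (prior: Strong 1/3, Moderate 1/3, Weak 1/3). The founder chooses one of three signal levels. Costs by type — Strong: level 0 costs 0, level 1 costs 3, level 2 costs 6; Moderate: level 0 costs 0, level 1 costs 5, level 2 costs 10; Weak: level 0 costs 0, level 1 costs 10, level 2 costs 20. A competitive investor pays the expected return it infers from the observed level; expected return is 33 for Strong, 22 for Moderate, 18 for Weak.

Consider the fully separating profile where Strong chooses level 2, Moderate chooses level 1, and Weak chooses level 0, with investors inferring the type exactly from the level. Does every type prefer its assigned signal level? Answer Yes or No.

No

Separating valuations: level 2 → 33, level 1 → 22, level 0 → 18.
Strong (assigned level 2): level 0: 18 − 0 = 18; level 1: 22 − 3 = 19; level 2: 33 − 6 = 27. Strong stays.
Moderate (assigned level 1): level 0: 18 − 0 = 18; level 1: 22 − 5 = 17; level 2: 33 − 10 = 23. Moderate prefers level 2.
Weak (assigned level 0): level 0: 18 − 0 = 18; level 1: 22 − 10 = 12; level 2: 33 − 20 = 13. Weak stays.
At least one type deviates; the separating profile fails.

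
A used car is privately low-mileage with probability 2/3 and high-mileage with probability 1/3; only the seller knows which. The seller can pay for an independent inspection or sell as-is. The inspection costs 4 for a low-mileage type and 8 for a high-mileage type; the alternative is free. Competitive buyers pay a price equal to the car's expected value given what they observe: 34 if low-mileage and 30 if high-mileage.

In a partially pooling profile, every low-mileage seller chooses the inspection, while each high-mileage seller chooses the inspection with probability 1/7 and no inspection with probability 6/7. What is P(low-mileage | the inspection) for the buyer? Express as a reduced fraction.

P(the inspection) = (2/3)·1 + (1/3)·(1/7) = 5/7.
By Bayes' rule, P(low-mileage | the inspection) = (2/3) / (5/7) = 14/15.

14/15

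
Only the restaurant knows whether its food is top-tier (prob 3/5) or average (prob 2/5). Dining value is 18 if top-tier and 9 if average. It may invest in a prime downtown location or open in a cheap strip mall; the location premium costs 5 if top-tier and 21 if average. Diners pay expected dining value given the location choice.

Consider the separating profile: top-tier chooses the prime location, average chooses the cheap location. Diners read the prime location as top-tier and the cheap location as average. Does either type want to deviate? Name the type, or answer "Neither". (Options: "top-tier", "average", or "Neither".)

The prime location pays 18; the cheap location pays 9.
top-tier: assigned the prime location, nets 18 − 5 = 13; deviating to the cheap location nets 9.
average: assigned the cheap location, nets 9; deviating to the prime location nets 18 − 21 = -3.
Both types strictly prefer their assigned action; no profitable deviation.

Neither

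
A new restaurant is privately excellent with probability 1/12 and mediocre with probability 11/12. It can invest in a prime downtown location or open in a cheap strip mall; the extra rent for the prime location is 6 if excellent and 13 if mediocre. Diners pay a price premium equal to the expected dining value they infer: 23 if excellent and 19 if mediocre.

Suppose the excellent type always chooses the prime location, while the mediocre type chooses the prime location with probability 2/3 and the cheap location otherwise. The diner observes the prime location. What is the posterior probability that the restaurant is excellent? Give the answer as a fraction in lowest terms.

3/25

P(the prime location) = (1/12)·1 + (11/12)·(2/3) = 25/36.
By Bayes' rule, P(excellent | the prime location) = (1/12) / (25/36) = 3/25.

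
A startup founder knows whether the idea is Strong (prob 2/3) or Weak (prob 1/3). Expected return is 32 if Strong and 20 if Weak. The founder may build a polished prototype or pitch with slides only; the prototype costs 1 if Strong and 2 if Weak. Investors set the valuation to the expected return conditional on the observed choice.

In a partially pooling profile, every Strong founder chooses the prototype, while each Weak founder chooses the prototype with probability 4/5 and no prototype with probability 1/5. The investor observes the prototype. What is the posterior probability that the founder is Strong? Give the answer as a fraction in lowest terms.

5/7

P(the prototype) = (2/3)·1 + (1/3)·(4/5) = 14/15.
By Bayes' rule, P(Strong | the prototype) = (2/3) / (14/15) = 5/7.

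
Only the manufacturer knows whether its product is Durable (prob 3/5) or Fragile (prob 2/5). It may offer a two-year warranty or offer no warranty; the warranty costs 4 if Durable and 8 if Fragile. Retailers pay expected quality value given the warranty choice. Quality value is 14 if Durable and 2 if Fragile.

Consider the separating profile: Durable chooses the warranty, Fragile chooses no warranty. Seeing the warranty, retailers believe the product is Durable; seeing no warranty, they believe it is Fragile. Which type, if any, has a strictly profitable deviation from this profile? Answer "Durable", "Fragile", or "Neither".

The warranty pays 14; no warranty pays 2.
Durable: assigned the warranty, nets 14 − 4 = 10; deviating to no warranty nets 2.
Fragile: assigned no warranty, nets 2; deviating to the warranty nets 14 − 8 = 6.
The Fragile type gains 4 by deviating.

Fragile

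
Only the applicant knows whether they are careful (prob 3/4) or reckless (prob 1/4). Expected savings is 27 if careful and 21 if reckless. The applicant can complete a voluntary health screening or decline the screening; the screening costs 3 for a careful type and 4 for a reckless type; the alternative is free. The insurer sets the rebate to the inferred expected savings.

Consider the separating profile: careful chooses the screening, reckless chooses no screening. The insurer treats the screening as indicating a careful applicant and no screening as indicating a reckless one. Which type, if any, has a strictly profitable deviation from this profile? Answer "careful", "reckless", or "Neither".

reckless

The screening pays 27; no screening pays 21.
careful: assigned the screening, nets 27 − 3 = 24; deviating to no screening nets 21.
reckless: assigned no screening, nets 21; deviating to the screening nets 27 − 4 = 23.
The reckless type gains 2 by deviating.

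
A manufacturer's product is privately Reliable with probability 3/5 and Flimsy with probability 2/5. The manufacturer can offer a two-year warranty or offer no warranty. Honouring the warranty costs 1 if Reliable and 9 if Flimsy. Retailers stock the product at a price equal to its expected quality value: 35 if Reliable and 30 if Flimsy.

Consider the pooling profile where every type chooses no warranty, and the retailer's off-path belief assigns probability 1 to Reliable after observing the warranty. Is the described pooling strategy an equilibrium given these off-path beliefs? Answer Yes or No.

No

On path, the retailer holds the prior and pays 3/5·35 + 2/5·30 = 33. Off path (the warranty), believing Reliable, it pays 35.
Reliable: no warranty nets 33; the warranty nets 35 − 1 = 34. Reliable would deviate.
Flimsy: no warranty nets 33; the warranty nets 35 − 9 = 26. Flimsy stays.
A type deviates, so pooling fails.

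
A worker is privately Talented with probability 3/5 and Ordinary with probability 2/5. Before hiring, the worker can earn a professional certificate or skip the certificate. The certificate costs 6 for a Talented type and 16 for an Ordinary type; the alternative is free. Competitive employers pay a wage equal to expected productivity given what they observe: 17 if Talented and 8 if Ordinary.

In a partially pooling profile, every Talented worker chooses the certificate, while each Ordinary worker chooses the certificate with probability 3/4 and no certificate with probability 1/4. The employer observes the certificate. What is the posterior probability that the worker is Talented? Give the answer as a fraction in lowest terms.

P(the certificate) = (3/5)·1 + (2/5)·(3/4) = 9/10.
By Bayes' rule, P(Talented | the certificate) = (3/5) / (9/10) = 2/3.

2/3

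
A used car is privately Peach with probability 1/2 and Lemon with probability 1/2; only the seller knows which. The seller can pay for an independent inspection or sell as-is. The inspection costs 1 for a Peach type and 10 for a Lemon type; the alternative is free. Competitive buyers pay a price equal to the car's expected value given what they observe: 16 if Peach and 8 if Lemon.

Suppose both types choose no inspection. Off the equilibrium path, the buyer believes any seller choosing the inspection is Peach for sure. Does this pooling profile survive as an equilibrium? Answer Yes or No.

On path, the buyer holds the prior and pays 1/2·16 + 1/2·8 = 12. Off path (the inspection), believing Peach, it pays 16.
Peach: no inspection nets 12; the inspection nets 16 − 1 = 15. Peach would deviate.
Lemon: no inspection nets 12; the inspection nets 16 − 10 = 6. Lemon stays.
A type deviates, so pooling fails.

No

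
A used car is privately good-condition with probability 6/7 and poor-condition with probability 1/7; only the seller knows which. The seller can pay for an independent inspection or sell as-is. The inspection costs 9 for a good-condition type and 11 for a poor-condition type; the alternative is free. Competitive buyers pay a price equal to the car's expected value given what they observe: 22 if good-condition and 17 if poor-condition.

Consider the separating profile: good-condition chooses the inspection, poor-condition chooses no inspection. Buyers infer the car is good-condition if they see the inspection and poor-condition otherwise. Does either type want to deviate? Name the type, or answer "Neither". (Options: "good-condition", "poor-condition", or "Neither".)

good-condition

The inspection pays 22; no inspection pays 17.
good-condition: assigned the inspection, nets 22 − 9 = 13; deviating to no inspection nets 17.
poor-condition: assigned no inspection, nets 17; deviating to the inspection nets 22 − 11 = 11.
The good-condition type gains 4 by deviating.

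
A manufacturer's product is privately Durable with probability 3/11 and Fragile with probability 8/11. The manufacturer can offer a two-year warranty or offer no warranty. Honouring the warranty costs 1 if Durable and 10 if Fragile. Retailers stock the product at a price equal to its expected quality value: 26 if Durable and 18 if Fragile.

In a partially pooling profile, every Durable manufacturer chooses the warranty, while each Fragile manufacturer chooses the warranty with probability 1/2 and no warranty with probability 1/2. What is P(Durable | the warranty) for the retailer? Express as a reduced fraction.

3/7

P(the warranty) = (3/11)·1 + (8/11)·(1/2) = 7/11.
By Bayes' rule, P(Durable | the warranty) = (3/11) / (7/11) = 3/7.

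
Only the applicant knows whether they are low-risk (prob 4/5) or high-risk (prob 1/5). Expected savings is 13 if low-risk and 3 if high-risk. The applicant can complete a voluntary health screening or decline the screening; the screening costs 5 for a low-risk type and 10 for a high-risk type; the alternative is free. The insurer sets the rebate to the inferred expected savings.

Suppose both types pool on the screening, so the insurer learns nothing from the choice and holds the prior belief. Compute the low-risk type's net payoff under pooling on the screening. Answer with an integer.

Pooled rebate = 4/5·13 + 1/5·3 = 11.
low-risk pays cost 5 for the screening, so net payoff = 11 − 5 = 6.

6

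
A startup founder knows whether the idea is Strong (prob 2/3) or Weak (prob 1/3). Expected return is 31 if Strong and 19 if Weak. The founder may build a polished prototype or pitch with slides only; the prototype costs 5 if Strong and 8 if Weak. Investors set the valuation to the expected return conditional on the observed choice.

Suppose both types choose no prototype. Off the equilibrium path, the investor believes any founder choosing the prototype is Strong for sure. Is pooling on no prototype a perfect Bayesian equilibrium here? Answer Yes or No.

On path, the investor holds the prior and pays 2/3·31 + 1/3·19 = 27. Off path (the prototype), believing Strong, it pays 31.
Strong: no prototype nets 27; the prototype nets 31 − 5 = 26. Strong stays.
Weak: no prototype nets 27; the prototype nets 31 − 8 = 23. Weak stays.
No type deviates, so pooling is sustained.

Yes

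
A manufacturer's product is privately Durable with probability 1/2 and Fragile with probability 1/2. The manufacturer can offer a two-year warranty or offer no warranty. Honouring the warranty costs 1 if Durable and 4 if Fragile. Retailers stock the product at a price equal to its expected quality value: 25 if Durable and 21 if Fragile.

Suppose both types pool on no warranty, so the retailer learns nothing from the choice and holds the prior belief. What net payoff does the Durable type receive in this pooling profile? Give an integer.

23

Pooled price = 1/2·25 + 1/2·21 = 23.
Durable pays no cost for no warranty, so net payoff = 23.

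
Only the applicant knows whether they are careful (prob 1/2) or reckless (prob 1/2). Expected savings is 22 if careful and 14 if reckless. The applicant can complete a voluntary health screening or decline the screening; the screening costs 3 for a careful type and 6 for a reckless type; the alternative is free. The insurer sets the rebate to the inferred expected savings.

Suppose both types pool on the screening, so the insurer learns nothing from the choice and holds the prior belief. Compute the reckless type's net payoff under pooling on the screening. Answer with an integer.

12

Pooled rebate = 1/2·22 + 1/2·14 = 18.
reckless pays cost 6 for the screening, so net payoff = 18 − 6 = 12.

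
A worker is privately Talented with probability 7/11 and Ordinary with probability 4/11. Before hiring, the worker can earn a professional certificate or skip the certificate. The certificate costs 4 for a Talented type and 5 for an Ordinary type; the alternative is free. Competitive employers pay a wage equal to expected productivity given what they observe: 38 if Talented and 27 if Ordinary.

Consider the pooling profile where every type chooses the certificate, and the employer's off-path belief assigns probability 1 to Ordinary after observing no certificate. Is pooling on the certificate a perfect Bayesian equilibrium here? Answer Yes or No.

On path, the employer holds the prior and pays 7/11·38 + 4/11·27 = 34. Off path (no certificate), believing Ordinary, it pays 27.
Talented: the certificate nets 34 − 4 = 30; no certificate nets 27. Talented stays.
Ordinary: the certificate nets 34 − 5 = 29; no certificate nets 27. Ordinary stays.
No type deviates, so pooling is sustained.

Yes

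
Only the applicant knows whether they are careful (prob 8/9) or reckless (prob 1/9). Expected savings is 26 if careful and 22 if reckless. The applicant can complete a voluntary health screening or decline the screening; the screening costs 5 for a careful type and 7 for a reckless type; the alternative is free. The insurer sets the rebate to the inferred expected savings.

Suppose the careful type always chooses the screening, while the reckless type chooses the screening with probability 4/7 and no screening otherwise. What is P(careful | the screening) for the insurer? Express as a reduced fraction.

14/15

P(the screening) = (8/9)·1 + (1/9)·(4/7) = 20/21.
By Bayes' rule, P(careful | the screening) = (8/9) / (20/21) = 14/15.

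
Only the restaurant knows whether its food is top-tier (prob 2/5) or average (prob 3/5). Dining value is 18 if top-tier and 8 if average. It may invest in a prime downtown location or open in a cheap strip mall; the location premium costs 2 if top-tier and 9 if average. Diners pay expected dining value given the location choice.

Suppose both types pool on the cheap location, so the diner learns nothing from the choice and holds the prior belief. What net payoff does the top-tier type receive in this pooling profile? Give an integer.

Pooled price premium = 2/5·18 + 3/5·8 = 12.
top-tier pays no cost for the cheap location, so net payoff = 12.

12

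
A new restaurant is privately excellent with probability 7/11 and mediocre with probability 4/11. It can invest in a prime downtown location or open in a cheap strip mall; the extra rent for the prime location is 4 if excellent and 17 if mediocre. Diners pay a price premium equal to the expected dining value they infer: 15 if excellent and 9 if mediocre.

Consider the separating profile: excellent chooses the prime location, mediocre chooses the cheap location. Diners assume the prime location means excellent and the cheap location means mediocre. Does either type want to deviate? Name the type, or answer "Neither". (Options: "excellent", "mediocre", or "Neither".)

The prime location pays 15; the cheap location pays 9.
excellent: assigned the prime location, nets 15 − 4 = 11; deviating to the cheap location nets 9.
mediocre: assigned the cheap location, nets 9; deviating to the prime location nets 15 − 17 = -2.
Both types strictly prefer their assigned action; no profitable deviation.

Neither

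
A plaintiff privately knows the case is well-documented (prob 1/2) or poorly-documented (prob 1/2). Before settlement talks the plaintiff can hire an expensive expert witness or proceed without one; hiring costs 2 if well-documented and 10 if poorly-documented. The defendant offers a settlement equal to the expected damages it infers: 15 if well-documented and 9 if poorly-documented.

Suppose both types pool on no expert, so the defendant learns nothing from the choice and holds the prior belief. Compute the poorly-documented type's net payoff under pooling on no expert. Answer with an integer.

12

Pooled settlement = 1/2·15 + 1/2·9 = 12.
poorly-documented pays no cost for no expert, so net payoff = 12.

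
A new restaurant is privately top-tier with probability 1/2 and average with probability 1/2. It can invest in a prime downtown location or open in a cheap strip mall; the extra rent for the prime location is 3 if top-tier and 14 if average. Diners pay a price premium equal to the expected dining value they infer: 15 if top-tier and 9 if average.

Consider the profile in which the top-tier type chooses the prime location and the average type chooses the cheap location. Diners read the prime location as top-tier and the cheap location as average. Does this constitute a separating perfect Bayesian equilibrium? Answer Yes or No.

Yes

Under these beliefs, the prime location earns price premium 15 and the cheap location earns price premium 9.
top-tier: the prime location nets 15 − 3 = 12; the cheap location nets 9. top-tier prefers the prime location.
average: the prime location nets 15 − 14 = 1; the cheap location nets 9. average prefers the cheap location.
Neither type deviates, so the separating profile is an equilibrium.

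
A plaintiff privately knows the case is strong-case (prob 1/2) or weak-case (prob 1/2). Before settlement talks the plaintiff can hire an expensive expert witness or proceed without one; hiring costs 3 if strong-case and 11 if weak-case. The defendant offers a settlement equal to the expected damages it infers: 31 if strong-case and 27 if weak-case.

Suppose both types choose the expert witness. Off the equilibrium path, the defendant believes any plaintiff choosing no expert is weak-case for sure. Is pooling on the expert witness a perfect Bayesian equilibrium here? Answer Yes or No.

No

On path, the defendant holds the prior and pays 1/2·31 + 1/2·27 = 29. Off path (no expert), believing weak-case, it pays 27.
strong-case: the expert witness nets 29 − 3 = 26; no expert nets 27. strong-case would deviate.
weak-case: the expert witness nets 29 − 11 = 18; no expert nets 27. weak-case would deviate.
A type deviates, so pooling fails.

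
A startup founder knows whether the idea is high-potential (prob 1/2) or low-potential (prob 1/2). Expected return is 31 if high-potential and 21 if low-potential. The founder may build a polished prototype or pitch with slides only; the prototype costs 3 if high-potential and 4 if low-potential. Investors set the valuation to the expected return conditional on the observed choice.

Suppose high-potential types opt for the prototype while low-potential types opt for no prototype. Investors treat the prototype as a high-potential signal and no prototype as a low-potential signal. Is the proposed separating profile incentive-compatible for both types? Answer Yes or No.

No

Under these beliefs, the prototype earns valuation 31 and no prototype earns valuation 21.
high-potential: the prototype nets 31 − 3 = 28; no prototype nets 21. high-potential prefers the prototype.
low-potential: the prototype nets 31 − 4 = 27; no prototype nets 21. low-potential would deviate to the prototype.
low-potential has a profitable deviation, so the profile is not an equilibrium.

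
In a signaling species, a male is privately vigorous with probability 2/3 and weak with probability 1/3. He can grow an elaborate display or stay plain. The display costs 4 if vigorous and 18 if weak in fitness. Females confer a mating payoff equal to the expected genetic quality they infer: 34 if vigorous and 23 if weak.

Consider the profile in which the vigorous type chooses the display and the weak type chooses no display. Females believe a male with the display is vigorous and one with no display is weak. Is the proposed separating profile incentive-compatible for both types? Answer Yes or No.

Yes

Under these beliefs, the display earns mating payoff 34 and no display earns mating payoff 23.
vigorous: the display nets 34 − 4 = 30; no display nets 23. vigorous prefers the display.
weak: the display nets 34 − 18 = 16; no display nets 23. weak prefers no display.
Neither type deviates, so the separating profile is an equilibrium.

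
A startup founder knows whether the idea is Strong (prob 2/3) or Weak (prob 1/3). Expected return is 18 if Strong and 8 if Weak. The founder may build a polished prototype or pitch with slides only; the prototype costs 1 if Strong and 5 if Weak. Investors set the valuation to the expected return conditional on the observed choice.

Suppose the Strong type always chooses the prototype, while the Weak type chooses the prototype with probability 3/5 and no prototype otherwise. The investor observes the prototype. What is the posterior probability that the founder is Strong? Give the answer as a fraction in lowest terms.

10/13

P(the prototype) = (2/3)·1 + (1/3)·(3/5) = 13/15.
By Bayes' rule, P(Strong | the prototype) = (2/3) / (13/15) = 10/13.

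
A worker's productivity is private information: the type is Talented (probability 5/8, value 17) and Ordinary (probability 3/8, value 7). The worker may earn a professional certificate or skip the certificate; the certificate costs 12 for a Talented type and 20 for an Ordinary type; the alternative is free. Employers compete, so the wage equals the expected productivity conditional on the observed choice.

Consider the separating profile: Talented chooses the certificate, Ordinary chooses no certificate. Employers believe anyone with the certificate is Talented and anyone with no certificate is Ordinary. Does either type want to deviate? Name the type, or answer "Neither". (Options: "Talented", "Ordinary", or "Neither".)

Talented

The certificate pays 17; no certificate pays 7.
Talented: assigned the certificate, nets 17 − 12 = 5; deviating to no certificate nets 7.
Ordinary: assigned no certificate, nets 7; deviating to the certificate nets 17 − 20 = -3.
The Talented type gains 2 by deviating.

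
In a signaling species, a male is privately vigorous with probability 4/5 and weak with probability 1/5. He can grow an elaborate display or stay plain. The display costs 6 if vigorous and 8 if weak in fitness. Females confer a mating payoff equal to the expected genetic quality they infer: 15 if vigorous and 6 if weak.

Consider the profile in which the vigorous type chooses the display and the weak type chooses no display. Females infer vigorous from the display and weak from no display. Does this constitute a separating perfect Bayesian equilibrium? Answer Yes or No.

No

Under these beliefs, the display earns mating payoff 15 and no display earns mating payoff 6.
vigorous: the display nets 15 − 6 = 9; no display nets 6. vigorous prefers the display.
weak: the display nets 15 − 8 = 7; no display nets 6. weak would deviate to the display.
weak has a profitable deviation, so the profile is not an equilibrium.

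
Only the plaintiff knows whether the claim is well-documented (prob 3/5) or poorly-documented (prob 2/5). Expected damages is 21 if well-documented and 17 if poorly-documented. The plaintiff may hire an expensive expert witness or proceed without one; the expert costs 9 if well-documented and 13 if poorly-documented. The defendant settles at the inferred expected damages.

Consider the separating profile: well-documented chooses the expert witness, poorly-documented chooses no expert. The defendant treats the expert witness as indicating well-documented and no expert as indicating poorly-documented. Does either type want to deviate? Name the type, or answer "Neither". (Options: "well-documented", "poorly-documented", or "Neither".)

The expert witness pays 21; no expert pays 17.
well-documented: assigned the expert witness, nets 21 − 9 = 12; deviating to no expert nets 17.
poorly-documented: assigned no expert, nets 17; deviating to the expert witness nets 21 − 13 = 8.
The well-documented type gains 5 by deviating.

well-documented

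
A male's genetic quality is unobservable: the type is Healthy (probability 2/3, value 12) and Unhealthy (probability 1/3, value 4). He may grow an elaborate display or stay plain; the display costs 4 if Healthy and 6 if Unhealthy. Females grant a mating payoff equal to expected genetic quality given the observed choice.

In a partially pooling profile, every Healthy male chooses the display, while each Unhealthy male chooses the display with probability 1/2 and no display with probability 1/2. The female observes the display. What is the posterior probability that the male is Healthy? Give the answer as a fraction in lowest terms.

4/5

P(the display) = (2/3)·1 + (1/3)·(1/2) = 5/6.
By Bayes' rule, P(Healthy | the display) = (2/3) / (5/6) = 4/5.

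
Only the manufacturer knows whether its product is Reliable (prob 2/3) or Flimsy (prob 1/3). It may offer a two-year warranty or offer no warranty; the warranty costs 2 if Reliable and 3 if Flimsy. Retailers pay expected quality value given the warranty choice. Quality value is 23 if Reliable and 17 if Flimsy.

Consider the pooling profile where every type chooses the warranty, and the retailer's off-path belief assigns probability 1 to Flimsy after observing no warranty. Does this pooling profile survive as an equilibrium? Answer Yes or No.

Yes

On path, the retailer holds the prior and pays 2/3·23 + 1/3·17 = 21. Off path (no warranty), believing Flimsy, it pays 17.
Reliable: the warranty nets 21 − 2 = 19; no warranty nets 17. Reliable stays.
Flimsy: the warranty nets 21 − 3 = 18; no warranty nets 17. Flimsy stays.
No type deviates, so pooling is sustained.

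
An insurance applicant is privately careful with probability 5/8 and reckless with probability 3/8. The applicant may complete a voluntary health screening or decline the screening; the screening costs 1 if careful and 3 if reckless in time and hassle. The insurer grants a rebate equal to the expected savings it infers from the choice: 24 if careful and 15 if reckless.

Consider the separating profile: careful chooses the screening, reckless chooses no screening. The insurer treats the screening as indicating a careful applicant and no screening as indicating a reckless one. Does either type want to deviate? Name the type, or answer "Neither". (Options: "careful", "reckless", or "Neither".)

The screening pays 24; no screening pays 15.
careful: assigned the screening, nets 24 − 1 = 23; deviating to no screening nets 15.
reckless: assigned no screening, nets 15; deviating to the screening nets 24 − 3 = 21.
The reckless type gains 6 by deviating.

reckless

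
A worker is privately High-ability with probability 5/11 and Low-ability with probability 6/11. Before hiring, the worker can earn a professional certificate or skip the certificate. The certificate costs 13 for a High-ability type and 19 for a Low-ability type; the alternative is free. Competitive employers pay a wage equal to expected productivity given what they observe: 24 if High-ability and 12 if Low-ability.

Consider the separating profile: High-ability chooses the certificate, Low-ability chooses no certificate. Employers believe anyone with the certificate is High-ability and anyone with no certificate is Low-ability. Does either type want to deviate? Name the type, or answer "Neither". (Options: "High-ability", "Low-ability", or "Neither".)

The certificate pays 24; no certificate pays 12.
High-ability: assigned the certificate, nets 24 − 13 = 11; deviating to no certificate nets 12.
Low-ability: assigned no certificate, nets 12; deviating to the certificate nets 24 − 19 = 5.
The High-ability type gains 1 by deviating.

High-ability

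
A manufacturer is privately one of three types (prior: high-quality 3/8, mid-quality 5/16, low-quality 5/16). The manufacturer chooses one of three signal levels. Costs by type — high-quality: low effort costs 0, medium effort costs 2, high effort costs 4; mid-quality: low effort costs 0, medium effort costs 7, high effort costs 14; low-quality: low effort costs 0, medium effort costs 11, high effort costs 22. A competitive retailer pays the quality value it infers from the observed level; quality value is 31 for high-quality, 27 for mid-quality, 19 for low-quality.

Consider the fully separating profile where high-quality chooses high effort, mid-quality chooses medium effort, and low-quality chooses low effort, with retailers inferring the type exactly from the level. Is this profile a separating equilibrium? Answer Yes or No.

Yes

Separating prices: high effort → 31, medium effort → 27, low effort → 19.
high-quality (assigned high effort): low effort: 19 − 0 = 19; medium effort: 27 − 2 = 25; high effort: 31 − 4 = 27. high-quality stays.
mid-quality (assigned medium effort): low effort: 19 − 0 = 19; medium effort: 27 − 7 = 20; high effort: 31 − 14 = 17. mid-quality stays.
low-quality (assigned low effort): low effort: 19 − 0 = 19; medium effort: 27 − 11 = 16; high effort: 31 − 22 = 9. low-quality stays.
Every type prefers its assigned level; separation holds.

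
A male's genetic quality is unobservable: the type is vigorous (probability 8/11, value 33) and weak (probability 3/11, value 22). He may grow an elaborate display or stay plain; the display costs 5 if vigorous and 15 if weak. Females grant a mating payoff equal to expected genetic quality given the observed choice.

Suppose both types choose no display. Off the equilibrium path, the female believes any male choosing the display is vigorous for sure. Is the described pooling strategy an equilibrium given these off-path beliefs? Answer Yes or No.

Yes

On path, the female holds the prior and pays 8/11·33 + 3/11·22 = 30. Off path (the display), believing vigorous, it pays 33.
vigorous: no display nets 30; the display nets 33 − 5 = 28. vigorous stays.
weak: no display nets 30; the display nets 33 − 15 = 18. weak stays.
No type deviates, so pooling is sustained.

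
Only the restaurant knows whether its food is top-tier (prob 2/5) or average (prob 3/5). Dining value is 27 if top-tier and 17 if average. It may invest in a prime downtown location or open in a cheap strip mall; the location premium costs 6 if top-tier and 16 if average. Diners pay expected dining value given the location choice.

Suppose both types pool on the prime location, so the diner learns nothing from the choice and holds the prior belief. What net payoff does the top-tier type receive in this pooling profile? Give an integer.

Pooled price premium = 2/5·27 + 3/5·17 = 21.
top-tier pays cost 6 for the prime location, so net payoff = 21 − 6 = 15.

15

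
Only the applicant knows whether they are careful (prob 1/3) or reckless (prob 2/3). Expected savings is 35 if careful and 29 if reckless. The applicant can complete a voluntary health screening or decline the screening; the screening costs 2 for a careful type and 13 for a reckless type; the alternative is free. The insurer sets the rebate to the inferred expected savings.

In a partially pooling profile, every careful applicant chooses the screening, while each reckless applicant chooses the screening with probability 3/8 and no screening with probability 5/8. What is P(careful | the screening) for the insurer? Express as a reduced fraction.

P(the screening) = (1/3)·1 + (2/3)·(3/8) = 7/12.
By Bayes' rule, P(careful | the screening) = (1/3) / (7/12) = 4/7.

4/7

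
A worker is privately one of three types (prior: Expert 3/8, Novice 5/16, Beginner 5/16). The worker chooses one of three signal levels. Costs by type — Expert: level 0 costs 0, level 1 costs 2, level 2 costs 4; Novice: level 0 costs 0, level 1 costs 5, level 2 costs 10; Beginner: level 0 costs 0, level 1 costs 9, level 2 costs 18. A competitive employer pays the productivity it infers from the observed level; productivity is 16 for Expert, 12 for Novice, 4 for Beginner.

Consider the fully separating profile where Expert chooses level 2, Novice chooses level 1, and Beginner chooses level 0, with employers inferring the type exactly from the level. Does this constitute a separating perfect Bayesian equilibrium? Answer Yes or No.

Separating wages: level 2 → 16, level 1 → 12, level 0 → 4.
Expert (assigned level 2): level 0: 4 − 0 = 4; level 1: 12 − 2 = 10; level 2: 16 − 4 = 12. Expert stays.
Novice (assigned level 1): level 0: 4 − 0 = 4; level 1: 12 − 5 = 7; level 2: 16 − 10 = 6. Novice stays.
Beginner (assigned level 0): level 0: 4 − 0 = 4; level 1: 12 − 9 = 3; level 2: 16 − 18 = -2. Beginner stays.
Every type prefers its assigned level; separation holds.

Yes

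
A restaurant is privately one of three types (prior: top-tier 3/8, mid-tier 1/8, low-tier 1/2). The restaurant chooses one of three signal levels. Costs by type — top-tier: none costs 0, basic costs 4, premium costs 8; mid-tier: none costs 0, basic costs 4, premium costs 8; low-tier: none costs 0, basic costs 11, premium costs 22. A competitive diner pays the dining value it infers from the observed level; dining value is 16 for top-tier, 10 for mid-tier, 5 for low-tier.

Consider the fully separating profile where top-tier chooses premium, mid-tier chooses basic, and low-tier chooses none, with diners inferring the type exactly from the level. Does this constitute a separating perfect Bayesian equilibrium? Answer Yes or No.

Separating price premiums: premium → 16, basic → 10, none → 5.
top-tier (assigned premium): none: 5 − 0 = 5; basic: 10 − 4 = 6; premium: 16 − 8 = 8. top-tier stays.
mid-tier (assigned basic): none: 5 − 0 = 5; basic: 10 − 4 = 6; premium: 16 − 8 = 8. mid-tier prefers premium.
low-tier (assigned none): none: 5 − 0 = 5; basic: 10 − 11 = -1; premium: 16 − 22 = -6. low-tier stays.
At least one type deviates; the separating profile fails.

No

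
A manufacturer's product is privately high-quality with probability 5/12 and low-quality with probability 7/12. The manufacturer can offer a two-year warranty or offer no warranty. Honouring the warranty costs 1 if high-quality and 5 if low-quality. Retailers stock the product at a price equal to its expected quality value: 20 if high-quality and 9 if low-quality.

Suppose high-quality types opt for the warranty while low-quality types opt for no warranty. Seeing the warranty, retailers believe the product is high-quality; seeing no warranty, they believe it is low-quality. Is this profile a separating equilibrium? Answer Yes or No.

Under these beliefs, the warranty earns price 20 and no warranty earns price 9.
high-quality: the warranty nets 20 − 1 = 19; no warranty nets 9. high-quality prefers the warranty.
low-quality: the warranty nets 20 − 5 = 15; no warranty nets 9. low-quality would deviate to the warranty.
low-quality has a profitable deviation, so the profile is not an equilibrium.

No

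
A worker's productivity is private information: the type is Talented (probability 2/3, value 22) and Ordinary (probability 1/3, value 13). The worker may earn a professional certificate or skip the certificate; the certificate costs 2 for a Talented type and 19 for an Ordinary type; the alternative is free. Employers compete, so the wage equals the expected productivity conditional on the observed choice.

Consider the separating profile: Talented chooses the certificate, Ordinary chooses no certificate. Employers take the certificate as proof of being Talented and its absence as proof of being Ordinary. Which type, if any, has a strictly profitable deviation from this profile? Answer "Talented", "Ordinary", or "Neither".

Neither

The certificate pays 22; no certificate pays 13.
Talented: assigned the certificate, nets 22 − 2 = 20; deviating to no certificate nets 13.
Ordinary: assigned no certificate, nets 13; deviating to the certificate nets 22 − 19 = 3.
Both types strictly prefer their assigned action; no profitable deviation.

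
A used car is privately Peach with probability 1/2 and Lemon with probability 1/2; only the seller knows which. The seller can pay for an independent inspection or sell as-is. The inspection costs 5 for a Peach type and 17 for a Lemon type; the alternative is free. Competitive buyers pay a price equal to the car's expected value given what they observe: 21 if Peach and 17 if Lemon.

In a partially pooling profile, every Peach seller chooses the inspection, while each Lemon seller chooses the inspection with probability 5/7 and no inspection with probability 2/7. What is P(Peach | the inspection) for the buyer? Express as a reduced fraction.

P(the inspection) = (1/2)·1 + (1/2)·(5/7) = 6/7.
By Bayes' rule, P(Peach | the inspection) = (1/2) / (6/7) = 7/12.

7/12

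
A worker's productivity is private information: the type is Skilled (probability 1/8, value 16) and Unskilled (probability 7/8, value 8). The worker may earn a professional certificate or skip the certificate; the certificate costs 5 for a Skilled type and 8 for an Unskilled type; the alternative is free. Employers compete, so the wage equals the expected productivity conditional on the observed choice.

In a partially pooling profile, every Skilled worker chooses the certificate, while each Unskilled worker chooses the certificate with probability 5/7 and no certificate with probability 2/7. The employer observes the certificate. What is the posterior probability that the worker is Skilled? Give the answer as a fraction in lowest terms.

1/6

P(the certificate) = (1/8)·1 + (7/8)·(5/7) = 3/4.
By Bayes' rule, P(Skilled | the certificate) = (1/8) / (3/4) = 1/6.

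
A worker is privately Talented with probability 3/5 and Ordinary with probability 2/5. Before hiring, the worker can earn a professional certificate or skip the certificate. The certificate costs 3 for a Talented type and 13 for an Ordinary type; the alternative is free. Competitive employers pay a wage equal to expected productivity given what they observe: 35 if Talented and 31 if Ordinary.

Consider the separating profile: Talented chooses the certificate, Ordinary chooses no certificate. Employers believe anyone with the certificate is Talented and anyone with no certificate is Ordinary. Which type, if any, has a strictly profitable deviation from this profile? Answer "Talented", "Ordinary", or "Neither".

Neither

The certificate pays 35; no certificate pays 31.
Talented: assigned the certificate, nets 35 − 3 = 32; deviating to no certificate nets 31.
Ordinary: assigned no certificate, nets 31; deviating to the certificate nets 35 − 13 = 22.
Both types strictly prefer their assigned action; no profitable deviation.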